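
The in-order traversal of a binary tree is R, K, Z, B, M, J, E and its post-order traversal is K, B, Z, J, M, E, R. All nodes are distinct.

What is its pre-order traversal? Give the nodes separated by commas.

R, E, M, Z, K, B, J

The last element of post-order is the root; it splits in-order into left and right subtrees.
Root R: left subtree has 0 nodes { }, right has 6 {K, Z, B, M, J, E}.
  Root E: left subtree has 5 nodes {K, Z, B, M, J}, right has 0 { }.
    Root M: left subtree has 3 nodes {K, Z, B}, right has 1 {J}.
      Root Z: left subtree has 1 node {K}, right has 1 {B}.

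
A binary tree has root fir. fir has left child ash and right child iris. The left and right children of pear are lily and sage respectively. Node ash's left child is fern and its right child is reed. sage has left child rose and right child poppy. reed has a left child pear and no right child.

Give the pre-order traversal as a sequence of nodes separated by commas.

Pre-order visits the node, then its left subtree, then its right subtree.
Visit fir.
At fir: go left to ash.
  Visit ash.
  At ash: go left to fern.
    fern is a leaf — visit fern.
  At ash: go right to reed.
    Visit reed.
    At reed: go left to pear.
      Visit pear.
      At pear: go left to lily.
        lily is a leaf — visit lily.
      At pear: go right to sage.
        Visit sage.
        At sage: go left to rose.
          rose is a leaf — visit rose.
        At sage: go right to poppy.
          poppy is a leaf — visit poppy.
    At reed: no right child.
At fir: go right to iris.
  iris is a leaf — visit iris.

fir, ash, fern, reed, pear, lily, sage, rose, poppy, iris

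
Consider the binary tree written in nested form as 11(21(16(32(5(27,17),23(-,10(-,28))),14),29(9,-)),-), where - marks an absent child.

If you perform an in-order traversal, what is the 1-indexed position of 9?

In-order visits the left subtree, then the node, then the right subtree.
At 11: go left to 21.
  At 21: go left to 16.
    At 16: go left to 32.
      At 32: go left to 5.
        At 5: go left to 27.
          27 is a leaf — visit 27.
        Visit 5.
        At 5: go right to 17.
          17 is a leaf — visit 17.
      Visit 32.
      At 32: go right to 23.
        At 23: no left child.
        Visit 23.
        At 23: go right to 10.
          At 10: no left child.
          Visit 10.
          At 10: go right to 28.
            28 is a leaf — visit 28.
    Visit 16.
    At 16: go right to 14.
      14 is a leaf — visit 14.
  Visit 21.
  At 21: go right to 29.
    At 29: go left to 9.
      9 is a leaf — visit 9.
    Visit 29.
    At 29: no right child.
Visit 11.
At 11: no right child.
Full in-order sequence: 27, 5, 17, 32, 23, 10, 28, 16, 14, 21, 9, 29, 11.

11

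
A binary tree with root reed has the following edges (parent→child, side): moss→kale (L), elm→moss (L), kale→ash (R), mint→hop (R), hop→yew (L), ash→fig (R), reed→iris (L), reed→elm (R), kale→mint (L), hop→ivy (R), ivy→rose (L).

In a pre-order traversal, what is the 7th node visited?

Pre-order visits the node, then its left subtree, then its right subtree.
Visit reed.
At reed: go left to iris.
  iris is a leaf — visit iris.
At reed: go right to elm.
  Visit elm.
  At elm: go left to moss.
    Visit moss.
    At moss: go left to kale.
      Visit kale.
      At kale: go left to mint.
        Visit mint.
        At mint: no left child.
        At mint: go right to hop.
          Visit hop.
          At hop: go left to yew.
            yew is a leaf — visit yew.
          At hop: go right to ivy.
            Visit ivy.
            At ivy: go left to rose.
              rose is a leaf — visit rose.
            At ivy: no right child.
      At kale: go right to ash.
        Visit ash.
        At ash: no left child.
        At ash: go right to fig.
          fig is a leaf — visit fig.
    At moss: no right child.
  At elm: no right child.
Full pre-order sequence: reed, iris, elm, moss, kale, mint, hop, yew, ivy, rose, ash, fig.

hop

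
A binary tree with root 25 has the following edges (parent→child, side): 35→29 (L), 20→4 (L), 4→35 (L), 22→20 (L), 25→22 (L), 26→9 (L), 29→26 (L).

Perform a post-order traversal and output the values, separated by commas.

9, 26, 29, 35, 4, 20, 22, 25

Post-order visits the left subtree, then the right subtree, then the node.
At 25: go left to 22.
  At 22: go left to 20.
    At 20: go left to 4.
      At 4: go left to 35.
        At 35: go left to 29.
          At 29: go left to 26.
            At 26: go left to 9.
              9 is a leaf — visit 9.
            At 26: no right child.
            Visit 26.
          At 29: no right child.
          Visit 29.
        At 35: no right child.
        Visit 35.
      At 4: no right child.
      Visit 4.
    At 20: no right child.
    Visit 20.
  At 22: no right child.
  Visit 22.
At 25: no right child.
Visit 25.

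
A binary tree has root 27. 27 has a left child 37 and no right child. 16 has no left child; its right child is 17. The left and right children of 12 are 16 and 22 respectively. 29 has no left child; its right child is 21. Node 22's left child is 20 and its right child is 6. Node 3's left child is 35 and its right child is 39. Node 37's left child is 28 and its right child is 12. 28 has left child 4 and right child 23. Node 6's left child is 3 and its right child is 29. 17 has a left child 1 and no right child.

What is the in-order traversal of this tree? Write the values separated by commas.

In-order visits the left subtree, then the node, then the right subtree.
At 27: go left to 37.
  At 37: go left to 28.
    At 28: go left to 4.
      4 is a leaf — visit 4.
    Visit 28.
    At 28: go right to 23.
      23 is a leaf — visit 23.
  Visit 37.
  At 37: go right to 12.
    At 12: go left to 16.
      At 16: no left child.
      Visit 16.
      At 16: go right to 17.
        At 17: go left to 1.
          1 is a leaf — visit 1.
        Visit 17.
        At 17: no right child.
    Visit 12.
    At 12: go right to 22.
      At 22: go left to 20.
        20 is a leaf — visit 20.
      Visit 22.
      At 22: go right to 6.
        At 6: go left to 3.
          At 3: go left to 35.
            35 is a leaf — visit 35.
          Visit 3.
          At 3: go right to 39.
            39 is a leaf — visit 39.
        Visit 6.
        At 6: go right to 29.
          At 29: no left child.
          Visit 29.
          At 29: go right to 21.
            21 is a leaf — visit 21.
Visit 27.
At 27: no right child.

4, 28, 23, 37, 16, 1, 17, 12, 20, 22, 35, 3, 39, 6, 29, 21, 27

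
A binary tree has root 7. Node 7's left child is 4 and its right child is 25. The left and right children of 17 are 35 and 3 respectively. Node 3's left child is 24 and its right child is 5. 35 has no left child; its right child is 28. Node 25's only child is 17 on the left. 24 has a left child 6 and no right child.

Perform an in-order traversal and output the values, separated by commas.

4, 7, 35, 28, 17, 6, 24, 3, 5, 25

In-order visits the left subtree, then the node, then the right subtree.
At 7: go left to 4.
  4 is a leaf — visit 4.
Visit 7.
At 7: go right to 25.
  At 25: go left to 17.
    At 17: go left to 35.
      At 35: no left child.
      Visit 35.
      At 35: go right to 28.
        28 is a leaf — visit 28.
    Visit 17.
    At 17: go right to 3.
      At 3: go left to 24.
        At 24: go left to 6.
          6 is a leaf — visit 6.
        Visit 24.
        At 24: no right child.
      Visit 3.
      At 3: go right to 5.
        5 is a leaf — visit 5.
  Visit 25.
  At 25: no right child.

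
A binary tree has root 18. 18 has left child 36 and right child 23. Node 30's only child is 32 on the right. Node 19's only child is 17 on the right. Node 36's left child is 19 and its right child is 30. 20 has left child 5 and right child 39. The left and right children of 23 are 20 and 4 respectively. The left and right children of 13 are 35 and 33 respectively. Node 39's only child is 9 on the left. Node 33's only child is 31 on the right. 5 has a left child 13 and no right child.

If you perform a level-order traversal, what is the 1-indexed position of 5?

Level-order visits nodes level by level from the root, left to right within each level.
Level 0: 18
Level 1: 36, 23
Level 2: 19, 30, 20, 4
Level 3: 17, 32, 5, 39
Level 4: 13, 9
Level 5: 35, 33
Level 6: 31
Full level-order sequence: 18, 36, 23, 19, 30, 20, 4, 17, 32, 5, 39, 13, 9, 35, 33, 31.

10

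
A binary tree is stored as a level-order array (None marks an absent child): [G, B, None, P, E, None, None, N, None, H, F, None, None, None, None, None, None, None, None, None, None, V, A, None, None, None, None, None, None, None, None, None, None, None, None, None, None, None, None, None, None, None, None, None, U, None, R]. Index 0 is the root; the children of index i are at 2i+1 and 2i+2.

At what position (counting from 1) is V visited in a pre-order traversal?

8

Pre-order visits the node, then its left subtree, then its right subtree.
Visit G.
At G: go left to B.
  Visit B.
  At B: go left to P.
    Visit P.
    At P: go left to N.
      N is a leaf — visit N.
    At P: no right child.
  At B: go right to E.
    Visit E.
    At E: go left to H.
      H is a leaf — visit H.
    At E: go right to F.
      Visit F.
      At F: go left to V.
        Visit V.
        At V: no left child.
        At V: go right to U.
          U is a leaf — visit U.
      At F: go right to A.
        Visit A.
        At A: no left child.
        At A: go right to R.
          R is a leaf — visit R.
At G: no right child.
Full pre-order sequence: G, B, P, N, E, H, F, V, U, A, R.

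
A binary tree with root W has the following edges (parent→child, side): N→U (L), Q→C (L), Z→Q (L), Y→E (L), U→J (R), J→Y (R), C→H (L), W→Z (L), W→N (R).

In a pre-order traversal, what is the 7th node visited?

U

Pre-order visits the node, then its left subtree, then its right subtree.
Visit W.
At W: go left to Z.
  Visit Z.
  At Z: go left to Q.
    Visit Q.
    At Q: go left to C.
      Visit C.
      At C: go left to H.
        H is a leaf — visit H.
      At C: no right child.
    At Q: no right child.
  At Z: no right child.
At W: go right to N.
  Visit N.
  At N: go left to U.
    Visit U.
    At U: no left child.
    At U: go right to J.
      Visit J.
      At J: no left child.
      At J: go right to Y.
        Visit Y.
        At Y: go left to E.
          E is a leaf — visit E.
        At Y: no right child.
  At N: no right child.
Full pre-order sequence: W, Z, Q, C, H, N, U, J, Y, E.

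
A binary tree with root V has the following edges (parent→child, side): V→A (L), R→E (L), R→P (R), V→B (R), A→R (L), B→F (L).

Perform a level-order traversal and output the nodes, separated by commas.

Level-order visits nodes level by level from the root, left to right within each level.
Level 0: V
Level 1: A, B
Level 2: R, F
Level 3: E, P

V, A, B, R, F, E, P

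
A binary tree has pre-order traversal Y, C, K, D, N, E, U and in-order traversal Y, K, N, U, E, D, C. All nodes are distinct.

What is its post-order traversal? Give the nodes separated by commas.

The first element of pre-order is the root; it splits in-order into left and right subtrees.
Root Y: left subtree has 0 nodes { }, right has 6 {K, N, U, E, D, C}.
  Root C: left subtree has 5 nodes {K, N, U, E, D}, right has 0 { }.
    Root K: left subtree has 0 nodes { }, right has 4 {N, U, E, D}.
      Root D: left subtree has 3 nodes {N, U, E}, right has 0 { }.
        Root N: left subtree has 0 nodes { }, right has 2 {U, E}.
          Root E: left subtree has 1 node {U}, right has 0 { }.

U, E, N, D, K, C, Y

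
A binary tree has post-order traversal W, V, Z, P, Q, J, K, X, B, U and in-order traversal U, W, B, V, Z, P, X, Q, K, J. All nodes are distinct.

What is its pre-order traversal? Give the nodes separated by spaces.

The last element of post-order is the root; it splits in-order into left and right subtrees.
Root U: left subtree has 0 nodes { }, right has 9 {W, B, V, Z, P, X, Q, K, J}.
  Root B: left subtree has 1 node {W}, right has 7 {V, Z, P, X, Q, K, J}.
    Root X: left subtree has 3 nodes {V, Z, P}, right has 3 {Q, K, J}.
      Root P: left subtree has 2 nodes {V, Z}, right has 0 { }.
        Root Z: left subtree has 1 node {V}, right has 0 { }.
      Root K: left subtree has 1 node {Q}, right has 1 {J}.

U B W X P Z V K Q J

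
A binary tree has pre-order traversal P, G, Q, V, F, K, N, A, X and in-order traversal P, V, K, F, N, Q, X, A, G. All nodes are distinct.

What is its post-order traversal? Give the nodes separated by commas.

The first element of pre-order is the root; it splits in-order into left and right subtrees.
Root P: left subtree has 0 nodes { }, right has 8 {V, K, F, N, Q, X, A, G}.
  Root G: left subtree has 7 nodes {V, K, F, N, Q, X, A}, right has 0 { }.
    Root Q: left subtree has 4 nodes {V, K, F, N}, right has 2 {X, A}.
      Root V: left subtree has 0 nodes { }, right has 3 {K, F, N}.
        Root F: left subtree has 1 node {K}, right has 1 {N}.
      Root A: left subtree has 1 node {X}, right has 0 { }.

K, N, F, V, X, A, Q, G, P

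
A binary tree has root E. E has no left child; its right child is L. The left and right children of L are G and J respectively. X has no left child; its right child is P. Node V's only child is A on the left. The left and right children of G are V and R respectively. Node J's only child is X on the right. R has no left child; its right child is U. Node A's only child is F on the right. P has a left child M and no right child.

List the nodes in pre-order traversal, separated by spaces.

Pre-order visits the node, then its left subtree, then its right subtree.
Visit E.
At E: no left child.
At E: go right to L.
  Visit L.
  At L: go left to G.
    Visit G.
    At G: go left to V.
      Visit V.
      At V: go left to A.
        Visit A.
        At A: no left child.
        At A: go right to F.
          F is a leaf — visit F.
      At V: no right child.
    At G: go right to R.
      Visit R.
      At R: no left child.
      At R: go right to U.
        U is a leaf — visit U.
  At L: go right to J.
    Visit J.
    At J: no left child.
    At J: go right to X.
      Visit X.
      At X: no left child.
      At X: go right to P.
        Visit P.
        At P: go left to M.
          M is a leaf — visit M.
        At P: no right child.

E L G V A F R U J X P M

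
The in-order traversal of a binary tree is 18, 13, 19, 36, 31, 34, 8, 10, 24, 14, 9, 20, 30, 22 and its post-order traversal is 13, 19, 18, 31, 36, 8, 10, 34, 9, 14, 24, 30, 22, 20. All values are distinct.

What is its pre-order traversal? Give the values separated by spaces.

The last element of post-order is the root; it splits in-order into left and right subtrees.
Root 20: left subtree has 11 nodes {18, 13, 19, 36, 31, 34, 8, 10, 24, 14, 9}, right has 2 {30, 22}.
  Root 24: left subtree has 8 nodes {18, 13, 19, 36, 31, 34, 8, 10}, right has 2 {14, 9}.
    Root 34: left subtree has 5 nodes {18, 13, 19, 36, 31}, right has 2 {8, 10}.
      Root 36: left subtree has 3 nodes {18, 13, 19}, right has 1 {31}.
        Root 18: left subtree has 0 nodes { }, right has 2 {13, 19}.
          Root 19: left subtree has 1 node {13}, right has 0 { }.
      Root 10: left subtree has 1 node {8}, right has 0 { }.
    Root 14: left subtree has 0 nodes { }, right has 1 {9}.
  Root 22: left subtree has 1 node {30}, right has 0 { }.

20 24 34 36 18 19 13 31 10 8 14 9 22 30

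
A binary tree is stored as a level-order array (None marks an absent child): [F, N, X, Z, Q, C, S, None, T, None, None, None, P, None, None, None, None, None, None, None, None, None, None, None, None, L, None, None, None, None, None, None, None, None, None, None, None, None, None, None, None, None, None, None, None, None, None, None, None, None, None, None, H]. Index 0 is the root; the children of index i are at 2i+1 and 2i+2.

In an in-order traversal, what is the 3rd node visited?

N

In-order visits the left subtree, then the node, then the right subtree.
At F: go left to N.
  At N: go left to Z.
    At Z: no left child.
    Visit Z.
    At Z: go right to T.
      T is a leaf — visit T.
  Visit N.
  At N: go right to Q.
    Q is a leaf — visit Q.
Visit F.
At F: go right to X.
  At X: go left to C.
    At C: no left child.
    Visit C.
    At C: go right to P.
      At P: go left to L.
        At L: no left child.
        Visit L.
        At L: go right to H.
          H is a leaf — visit H.
      Visit P.
      At P: no right child.
  Visit X.
  At X: go right to S.
    S is a leaf — visit S.
Full in-order sequence: Z, T, N, Q, F, C, L, H, P, X, S.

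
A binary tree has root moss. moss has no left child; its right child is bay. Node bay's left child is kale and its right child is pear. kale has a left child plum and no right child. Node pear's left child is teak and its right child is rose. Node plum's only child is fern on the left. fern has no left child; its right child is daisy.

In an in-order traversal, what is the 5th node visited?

In-order visits the left subtree, then the node, then the right subtree.
At moss: no left child.
Visit moss.
At moss: go right to bay.
  At bay: go left to kale.
    At kale: go left to plum.
      At plum: go left to fern.
        At fern: no left child.
        Visit fern.
        At fern: go right to daisy.
          daisy is a leaf — visit daisy.
      Visit plum.
      At plum: no right child.
    Visit kale.
    At kale: no right child.
  Visit bay.
  At bay: go right to pear.
    At pear: go left to teak.
      teak is a leaf — visit teak.
    Visit pear.
    At pear: go right to rose.
      rose is a leaf — visit rose.
Full in-order sequence: moss, fern, daisy, plum, kale, bay, teak, pear, rose.

kale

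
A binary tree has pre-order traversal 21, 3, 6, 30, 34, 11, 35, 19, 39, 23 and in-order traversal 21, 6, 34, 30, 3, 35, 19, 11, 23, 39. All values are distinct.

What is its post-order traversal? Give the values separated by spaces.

34 30 6 19 35 23 39 11 3 21

The first element of pre-order is the root; it splits in-order into left and right subtrees.
Root 21: left subtree has 0 nodes { }, right has 9 {6, 34, 30, 3, 35, 19, 11, 23, 39}.
  Root 3: left subtree has 3 nodes {6, 34, 30}, right has 5 {35, 19, 11, 23, 39}.
    Root 6: left subtree has 0 nodes { }, right has 2 {34, 30}.
      Root 30: left subtree has 1 node {34}, right has 0 { }.
    Root 11: left subtree has 2 nodes {35, 19}, right has 2 {23, 39}.
      Root 35: left subtree has 0 nodes { }, right has 1 {19}.
      Root 39: left subtree has 1 node {23}, right has 0 { }.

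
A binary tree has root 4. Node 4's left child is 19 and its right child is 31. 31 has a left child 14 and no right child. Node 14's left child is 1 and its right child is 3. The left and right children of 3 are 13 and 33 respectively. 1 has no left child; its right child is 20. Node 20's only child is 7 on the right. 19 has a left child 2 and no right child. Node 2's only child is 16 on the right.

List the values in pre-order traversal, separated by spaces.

4 19 2 16 31 14 1 20 7 3 13 33

Pre-order visits the node, then its left subtree, then its right subtree.
Visit 4.
At 4: go left to 19.
  Visit 19.
  At 19: go left to 2.
    Visit 2.
    At 2: no left child.
    At 2: go right to 16.
      16 is a leaf — visit 16.
  At 19: no right child.
At 4: go right to 31.
  Visit 31.
  At 31: go left to 14.
    Visit 14.
    At 14: go left to 1.
      Visit 1.
      At 1: no left child.
      At 1: go right to 20.
        Visit 20.
        At 20: no left child.
        At 20: go right to 7.
          7 is a leaf — visit 7.
    At 14: go right to 3.
      Visit 3.
      At 3: go left to 13.
        13 is a leaf — visit 13.
      At 3: go right to 33.
        33 is a leaf — visit 33.
  At 31: no right child.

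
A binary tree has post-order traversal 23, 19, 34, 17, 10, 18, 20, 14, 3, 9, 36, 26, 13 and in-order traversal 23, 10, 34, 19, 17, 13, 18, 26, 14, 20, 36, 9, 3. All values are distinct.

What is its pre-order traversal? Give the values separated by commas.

The last element of post-order is the root; it splits in-order into left and right subtrees.
Root 13: left subtree has 5 nodes {23, 10, 34, 19, 17}, right has 7 {18, 26, 14, 20, 36, 9, 3}.
  Root 10: left subtree has 1 node {23}, right has 3 {34, 19, 17}.
    Root 17: left subtree has 2 nodes {34, 19}, right has 0 { }.
      Root 34: left subtree has 0 nodes { }, right has 1 {19}.
  Root 26: left subtree has 1 node {18}, right has 5 {14, 20, 36, 9, 3}.
    Root 36: left subtree has 2 nodes {14, 20}, right has 2 {9, 3}.
      Root 14: left subtree has 0 nodes { }, right has 1 {20}.
      Root 9: left subtree has 0 nodes { }, right has 1 {3}.

13, 10, 23, 17, 34, 19, 26, 18, 36, 14, 20, 9, 3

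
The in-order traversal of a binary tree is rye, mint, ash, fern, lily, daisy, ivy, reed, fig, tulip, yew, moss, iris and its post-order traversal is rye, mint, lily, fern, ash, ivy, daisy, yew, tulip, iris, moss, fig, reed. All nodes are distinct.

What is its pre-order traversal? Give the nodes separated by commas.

The last element of post-order is the root; it splits in-order into left and right subtrees.
Root reed: left subtree has 7 nodes {rye, mint, ash, fern, lily, daisy, ivy}, right has 5 {fig, tulip, yew, moss, iris}.
  Root daisy: left subtree has 5 nodes {rye, mint, ash, fern, lily}, right has 1 {ivy}.
    Root ash: left subtree has 2 nodes {rye, mint}, right has 2 {fern, lily}.
      Root mint: left subtree has 1 node {rye}, right has 0 { }.
      Root fern: left subtree has 0 nodes { }, right has 1 {lily}.
  Root fig: left subtree has 0 nodes { }, right has 4 {tulip, yew, moss, iris}.
    Root moss: left subtree has 2 nodes {tulip, yew}, right has 1 {iris}.
      Root tulip: left subtree has 0 nodes { }, right has 1 {yew}.

reed, daisy, ash, mint, rye, fern, lily, ivy, fig, moss, tulip, yew, iris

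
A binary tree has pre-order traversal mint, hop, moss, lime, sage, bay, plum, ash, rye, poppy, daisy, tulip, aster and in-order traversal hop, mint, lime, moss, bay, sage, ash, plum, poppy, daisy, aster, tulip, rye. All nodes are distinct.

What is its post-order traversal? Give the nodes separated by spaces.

The first element of pre-order is the root; it splits in-order into left and right subtrees.
Root mint: left subtree has 1 node {hop}, right has 11 {lime, moss, bay, sage, ash, plum, poppy, daisy, aster, tulip, rye}.
  Root moss: left subtree has 1 node {lime}, right has 9 {bay, sage, ash, plum, poppy, daisy, aster, tulip, rye}.
    Root sage: left subtree has 1 node {bay}, right has 7 {ash, plum, poppy, daisy, aster, tulip, rye}.
      Root plum: left subtree has 1 node {ash}, right has 5 {poppy, daisy, aster, tulip, rye}.
        Root rye: left subtree has 4 nodes {poppy, daisy, aster, tulip}, right has 0 { }.
          Root poppy: left subtree has 0 nodes { }, right has 3 {daisy, aster, tulip}.
            Root daisy: left subtree has 0 nodes { }, right has 2 {aster, tulip}.
              Root tulip: left subtree has 1 node {aster}, right has 0 { }.

hop lime bay ash aster tulip daisy poppy rye plum sage moss mint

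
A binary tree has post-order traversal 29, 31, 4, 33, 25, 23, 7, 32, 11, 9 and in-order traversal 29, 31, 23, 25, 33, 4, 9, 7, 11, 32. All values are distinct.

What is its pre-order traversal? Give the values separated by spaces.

The last element of post-order is the root; it splits in-order into left and right subtrees.
Root 9: left subtree has 6 nodes {29, 31, 23, 25, 33, 4}, right has 3 {7, 11, 32}.
  Root 23: left subtree has 2 nodes {29, 31}, right has 3 {25, 33, 4}.
    Root 31: left subtree has 1 node {29}, right has 0 { }.
    Root 25: left subtree has 0 nodes { }, right has 2 {33, 4}.
      Root 33: left subtree has 0 nodes { }, right has 1 {4}.
  Root 11: left subtree has 1 node {7}, right has 1 {32}.

9 23 31 29 25 33 4 11 7 32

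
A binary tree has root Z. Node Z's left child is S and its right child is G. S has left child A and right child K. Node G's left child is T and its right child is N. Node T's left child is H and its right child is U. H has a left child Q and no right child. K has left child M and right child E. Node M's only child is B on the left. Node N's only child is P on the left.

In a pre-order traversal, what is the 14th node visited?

Pre-order visits the node, then its left subtree, then its right subtree.
Visit Z.
At Z: go left to S.
  Visit S.
  At S: go left to A.
    A is a leaf — visit A.
  At S: go right to K.
    Visit K.
    At K: go left to M.
      Visit M.
      At M: go left to B.
        B is a leaf — visit B.
      At M: no right child.
    At K: go right to E.
      E is a leaf — visit E.
At Z: go right to G.
  Visit G.
  At G: go left to T.
    Visit T.
    At T: go left to H.
      Visit H.
      At H: go left to Q.
        Q is a leaf — visit Q.
      At H: no right child.
    At T: go right to U.
      U is a leaf — visit U.
  At G: go right to N.
    Visit N.
    At N: go left to P.
      P is a leaf — visit P.
    At N: no right child.
Full pre-order sequence: Z, S, A, K, M, B, E, G, T, H, Q, U, N, P.

P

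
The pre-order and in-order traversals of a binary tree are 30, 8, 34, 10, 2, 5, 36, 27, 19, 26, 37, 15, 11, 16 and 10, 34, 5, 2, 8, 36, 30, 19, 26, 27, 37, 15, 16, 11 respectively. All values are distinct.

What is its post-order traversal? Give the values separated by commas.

10, 5, 2, 34, 36, 8, 26, 19, 16, 11, 15, 37, 27, 30

The first element of pre-order is the root; it splits in-order into left and right subtrees.
Root 30: left subtree has 6 nodes {10, 34, 5, 2, 8, 36}, right has 7 {19, 26, 27, 37, 15, 16, 11}.
  Root 8: left subtree has 4 nodes {10, 34, 5, 2}, right has 1 {36}.
    Root 34: left subtree has 1 node {10}, right has 2 {5, 2}.
      Root 2: left subtree has 1 node {5}, right has 0 { }.
  Root 27: left subtree has 2 nodes {19, 26}, right has 4 {37, 15, 16, 11}.
    Root 19: left subtree has 0 nodes { }, right has 1 {26}.
    Root 37: left subtree has 0 nodes { }, right has 3 {15, 16, 11}.
      Root 15: left subtree has 0 nodes { }, right has 2 {16, 11}.
        Root 11: left subtree has 1 node {16}, right has 0 { }.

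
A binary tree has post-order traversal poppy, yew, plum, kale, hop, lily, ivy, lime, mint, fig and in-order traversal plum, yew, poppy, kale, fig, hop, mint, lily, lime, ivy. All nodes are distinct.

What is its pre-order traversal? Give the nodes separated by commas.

The last element of post-order is the root; it splits in-order into left and right subtrees.
Root fig: left subtree has 4 nodes {plum, yew, poppy, kale}, right has 5 {hop, mint, lily, lime, ivy}.
  Root kale: left subtree has 3 nodes {plum, yew, poppy}, right has 0 { }.
    Root plum: left subtree has 0 nodes { }, right has 2 {yew, poppy}.
      Root yew: left subtree has 0 nodes { }, right has 1 {poppy}.
  Root mint: left subtree has 1 node {hop}, right has 3 {lily, lime, ivy}.
    Root lime: left subtree has 1 node {lily}, right has 1 {ivy}.

fig, kale, plum, yew, poppy, mint, hop, lime, lily, ivy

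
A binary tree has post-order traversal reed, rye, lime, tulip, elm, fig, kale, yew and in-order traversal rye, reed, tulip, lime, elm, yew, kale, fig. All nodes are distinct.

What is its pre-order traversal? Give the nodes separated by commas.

yew, elm, tulip, rye, reed, lime, kale, fig

The last element of post-order is the root; it splits in-order into left and right subtrees.
Root yew: left subtree has 5 nodes {rye, reed, tulip, lime, elm}, right has 2 {kale, fig}.
  Root elm: left subtree has 4 nodes {rye, reed, tulip, lime}, right has 0 { }.
    Root tulip: left subtree has 2 nodes {rye, reed}, right has 1 {lime}.
      Root rye: left subtree has 0 nodes { }, right has 1 {reed}.
  Root kale: left subtree has 0 nodes { }, right has 1 {fig}.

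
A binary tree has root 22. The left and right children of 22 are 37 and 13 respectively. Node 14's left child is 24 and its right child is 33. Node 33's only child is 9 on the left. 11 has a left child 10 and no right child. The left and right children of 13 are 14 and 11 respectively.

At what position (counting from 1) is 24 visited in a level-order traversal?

6

Level-order visits nodes level by level from the root, left to right within each level.
Level 0: 22
Level 1: 37, 13
Level 2: 14, 11
Level 3: 24, 33, 10
Level 4: 9
Full level-order sequence: 22, 37, 13, 14, 11, 24, 33, 10, 9.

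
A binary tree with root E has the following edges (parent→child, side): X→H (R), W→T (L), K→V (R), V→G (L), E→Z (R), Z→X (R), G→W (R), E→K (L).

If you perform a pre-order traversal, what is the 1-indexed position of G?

Pre-order visits the node, then its left subtree, then its right subtree.
Visit E.
At E: go left to K.
  Visit K.
  At K: no left child.
  At K: go right to V.
    Visit V.
    At V: go left to G.
      Visit G.
      At G: no left child.
      At G: go right to W.
        Visit W.
        At W: go left to T.
          T is a leaf — visit T.
        At W: no right child.
    At V: no right child.
At E: go right to Z.
  Visit Z.
  At Z: no left child.
  At Z: go right to X.
    Visit X.
    At X: no left child.
    At X: go right to H.
      H is a leaf — visit H.
Full pre-order sequence: E, K, V, G, W, T, Z, X, H.

4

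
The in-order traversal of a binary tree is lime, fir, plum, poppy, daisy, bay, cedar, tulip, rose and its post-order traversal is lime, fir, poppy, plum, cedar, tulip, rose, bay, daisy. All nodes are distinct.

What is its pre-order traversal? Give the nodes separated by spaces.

The last element of post-order is the root; it splits in-order into left and right subtrees.
Root daisy: left subtree has 4 nodes {lime, fir, plum, poppy}, right has 4 {bay, cedar, tulip, rose}.
  Root plum: left subtree has 2 nodes {lime, fir}, right has 1 {poppy}.
    Root fir: left subtree has 1 node {lime}, right has 0 { }.
  Root bay: left subtree has 0 nodes { }, right has 3 {cedar, tulip, rose}.
    Root rose: left subtree has 2 nodes {cedar, tulip}, right has 0 { }.
      Root tulip: left subtree has 1 node {cedar}, right has 0 { }.

daisy plum fir lime poppy bay rose tulip cedar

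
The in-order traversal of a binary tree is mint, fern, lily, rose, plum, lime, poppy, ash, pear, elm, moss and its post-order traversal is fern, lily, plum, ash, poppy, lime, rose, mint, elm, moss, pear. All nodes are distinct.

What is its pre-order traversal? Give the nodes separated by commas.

The last element of post-order is the root; it splits in-order into left and right subtrees.
Root pear: left subtree has 8 nodes {mint, fern, lily, rose, plum, lime, poppy, ash}, right has 2 {elm, moss}.
  Root mint: left subtree has 0 nodes { }, right has 7 {fern, lily, rose, plum, lime, poppy, ash}.
    Root rose: left subtree has 2 nodes {fern, lily}, right has 4 {plum, lime, poppy, ash}.
      Root lily: left subtree has 1 node {fern}, right has 0 { }.
      Root lime: left subtree has 1 node {plum}, right has 2 {poppy, ash}.
        Root poppy: left subtree has 0 nodes { }, right has 1 {ash}.
  Root moss: left subtree has 1 node {elm}, right has 0 { }.

pear, mint, rose, lily, fern, lime, plum, poppy, ash, moss, elm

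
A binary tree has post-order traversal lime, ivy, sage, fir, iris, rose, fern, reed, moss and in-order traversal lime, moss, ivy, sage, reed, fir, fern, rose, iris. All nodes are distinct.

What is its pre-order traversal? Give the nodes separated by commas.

moss, lime, reed, sage, ivy, fern, fir, rose, iris

The last element of post-order is the root; it splits in-order into left and right subtrees.
Root moss: left subtree has 1 node {lime}, right has 7 {ivy, sage, reed, fir, fern, rose, iris}.
  Root reed: left subtree has 2 nodes {ivy, sage}, right has 4 {fir, fern, rose, iris}.
    Root sage: left subtree has 1 node {ivy}, right has 0 { }.
    Root fern: left subtree has 1 node {fir}, right has 2 {rose, iris}.
      Root rose: left subtree has 0 nodes { }, right has 1 {iris}.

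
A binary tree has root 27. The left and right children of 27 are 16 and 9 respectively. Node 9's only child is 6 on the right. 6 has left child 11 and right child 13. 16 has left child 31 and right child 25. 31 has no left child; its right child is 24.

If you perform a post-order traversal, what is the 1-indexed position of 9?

8

Post-order visits the left subtree, then the right subtree, then the node.
At 27: go left to 16.
  At 16: go left to 31.
    At 31: no left child.
    At 31: go right to 24.
      24 is a leaf — visit 24.
    Visit 31.
  At 16: go right to 25.
    25 is a leaf — visit 25.
  Visit 16.
At 27: go right to 9.
  At 9: no left child.
  At 9: go right to 6.
    At 6: go left to 11.
      11 is a leaf — visit 11.
    At 6: go right to 13.
      13 is a leaf — visit 13.
    Visit 6.
  Visit 9.
Visit 27.
Full post-order sequence: 24, 31, 25, 16, 11, 13, 6, 9, 27.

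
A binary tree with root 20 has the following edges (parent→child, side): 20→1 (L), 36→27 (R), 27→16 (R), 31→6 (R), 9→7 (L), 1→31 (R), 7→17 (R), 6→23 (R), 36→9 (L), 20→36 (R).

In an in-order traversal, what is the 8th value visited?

9

In-order visits the left subtree, then the node, then the right subtree.
At 20: go left to 1.
  At 1: no left child.
  Visit 1.
  At 1: go right to 31.
    At 31: no left child.
    Visit 31.
    At 31: go right to 6.
      At 6: no left child.
      Visit 6.
      At 6: go right to 23.
        23 is a leaf — visit 23.
Visit 20.
At 20: go right to 36.
  At 36: go left to 9.
    At 9: go left to 7.
      At 7: no left child.
      Visit 7.
      At 7: go right to 17.
        17 is a leaf — visit 17.
    Visit 9.
    At 9: no right child.
  Visit 36.
  At 36: go right to 27.
    At 27: no left child.
    Visit 27.
    At 27: go right to 16.
      16 is a leaf — visit 16.
Full in-order sequence: 1, 31, 6, 23, 20, 7, 17, 9, 36, 27, 16.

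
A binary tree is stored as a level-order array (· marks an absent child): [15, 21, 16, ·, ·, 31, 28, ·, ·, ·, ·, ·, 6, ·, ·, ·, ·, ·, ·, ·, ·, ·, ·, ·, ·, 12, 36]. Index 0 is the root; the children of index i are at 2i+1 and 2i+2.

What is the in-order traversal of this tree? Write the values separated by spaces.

21 15 31 12 6 36 16 28

In-order visits the left subtree, then the node, then the right subtree.
At 15: go left to 21.
  21 is a leaf — visit 21.
Visit 15.
At 15: go right to 16.
  At 16: go left to 31.
    At 31: no left child.
    Visit 31.
    At 31: go right to 6.
      At 6: go left to 12.
        12 is a leaf — visit 12.
      Visit 6.
      At 6: go right to 36.
        36 is a leaf — visit 36.
  Visit 16.
  At 16: go right to 28.
    28 is a leaf — visit 28.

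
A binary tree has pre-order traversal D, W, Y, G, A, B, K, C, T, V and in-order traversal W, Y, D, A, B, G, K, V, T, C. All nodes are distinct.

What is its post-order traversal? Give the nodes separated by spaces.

The first element of pre-order is the root; it splits in-order into left and right subtrees.
Root D: left subtree has 2 nodes {W, Y}, right has 7 {A, B, G, K, V, T, C}.
  Root W: left subtree has 0 nodes { }, right has 1 {Y}.
  Root G: left subtree has 2 nodes {A, B}, right has 4 {K, V, T, C}.
    Root A: left subtree has 0 nodes { }, right has 1 {B}.
    Root K: left subtree has 0 nodes { }, right has 3 {V, T, C}.
      Root C: left subtree has 2 nodes {V, T}, right has 0 { }.
        Root T: left subtree has 1 node {V}, right has 0 { }.

Y W B A V T C K G D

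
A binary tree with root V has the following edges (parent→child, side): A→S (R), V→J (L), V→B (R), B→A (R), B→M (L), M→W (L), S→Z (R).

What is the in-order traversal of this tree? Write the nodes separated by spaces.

J V W M B A S Z

In-order visits the left subtree, then the node, then the right subtree.
At V: go left to J.
  J is a leaf — visit J.
Visit V.
At V: go right to B.
  At B: go left to M.
    At M: go left to W.
      W is a leaf — visit W.
    Visit M.
    At M: no right child.
  Visit B.
  At B: go right to A.
    At A: no left child.
    Visit A.
    At A: go right to S.
      At S: no left child.
      Visit S.
      At S: go right to Z.
        Z is a leaf — visit Z.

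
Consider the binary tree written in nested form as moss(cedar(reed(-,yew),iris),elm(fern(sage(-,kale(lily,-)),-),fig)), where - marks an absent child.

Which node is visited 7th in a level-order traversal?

fig

Level-order visits nodes level by level from the root, left to right within each level.
Level 0: moss
Level 1: cedar, elm
Level 2: reed, iris, fern, fig
Level 3: yew, sage
Level 4: kale
Level 5: lily
Full level-order sequence: moss, cedar, elm, reed, iris, fern, fig, yew, sage, kale, lily.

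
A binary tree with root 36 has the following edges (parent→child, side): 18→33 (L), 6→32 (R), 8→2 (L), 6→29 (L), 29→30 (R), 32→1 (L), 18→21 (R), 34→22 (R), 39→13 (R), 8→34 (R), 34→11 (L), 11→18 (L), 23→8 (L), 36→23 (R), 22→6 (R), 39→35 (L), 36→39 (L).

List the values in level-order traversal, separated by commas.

36, 39, 23, 35, 13, 8, 2, 34, 11, 22, 18, 6, 33, 21, 29, 32, 30, 1

Level-order visits nodes level by level from the root, left to right within each level.
Level 0: 36
Level 1: 39, 23
Level 2: 35, 13, 8
Level 3: 2, 34
Level 4: 11, 22
Level 5: 18, 6
Level 6: 33, 21, 29, 32
Level 7: 30, 1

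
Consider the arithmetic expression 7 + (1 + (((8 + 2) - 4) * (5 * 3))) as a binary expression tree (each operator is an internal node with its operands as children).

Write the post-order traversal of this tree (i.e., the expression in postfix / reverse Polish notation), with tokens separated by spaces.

7 1 8 2 + 4 - 5 3 * * + +

Post-order on an expression tree gives postfix notation: for each operator, emit left operand, right operand, then the operator.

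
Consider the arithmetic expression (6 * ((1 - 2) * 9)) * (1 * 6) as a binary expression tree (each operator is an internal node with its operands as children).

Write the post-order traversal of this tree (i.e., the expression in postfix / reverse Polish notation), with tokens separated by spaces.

Post-order on an expression tree gives postfix notation: for each operator, emit left operand, right operand, then the operator.

6 1 2 - 9 * * 1 6 * *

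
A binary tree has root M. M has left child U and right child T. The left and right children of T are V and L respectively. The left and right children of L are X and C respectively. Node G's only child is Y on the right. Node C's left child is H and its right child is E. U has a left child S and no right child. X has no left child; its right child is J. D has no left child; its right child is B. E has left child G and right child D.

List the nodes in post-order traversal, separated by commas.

Post-order visits the left subtree, then the right subtree, then the node.
At M: go left to U.
  At U: go left to S.
    S is a leaf — visit S.
  At U: no right child.
  Visit U.
At M: go right to T.
  At T: go left to V.
    V is a leaf — visit V.
  At T: go right to L.
    At L: go left to X.
      At X: no left child.
      At X: go right to J.
        J is a leaf — visit J.
      Visit X.
    At L: go right to C.
      At C: go left to H.
        H is a leaf — visit H.
      At C: go right to E.
        At E: go left to G.
          At G: no left child.
          At G: go right to Y.
            Y is a leaf — visit Y.
          Visit G.
        At E: go right to D.
          At D: no left child.
          At D: go right to B.
            B is a leaf — visit B.
          Visit D.
        Visit E.
      Visit C.
    Visit L.
  Visit T.
Visit M.

S, U, V, J, X, H, Y, G, B, D, E, C, L, T, M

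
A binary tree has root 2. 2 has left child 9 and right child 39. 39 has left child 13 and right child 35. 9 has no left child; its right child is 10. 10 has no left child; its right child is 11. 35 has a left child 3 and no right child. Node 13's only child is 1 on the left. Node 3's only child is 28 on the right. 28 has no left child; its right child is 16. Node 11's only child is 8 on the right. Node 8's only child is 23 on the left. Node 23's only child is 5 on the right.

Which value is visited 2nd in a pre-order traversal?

Pre-order visits the node, then its left subtree, then its right subtree.
Visit 2.
At 2: go left to 9.
  Visit 9.
  At 9: no left child.
  At 9: go right to 10.
    Visit 10.
    At 10: no left child.
    At 10: go right to 11.
      Visit 11.
      At 11: no left child.
      At 11: go right to 8.
        Visit 8.
        At 8: go left to 23.
          Visit 23.
          At 23: no left child.
          At 23: go right to 5.
            5 is a leaf — visit 5.
        At 8: no right child.
At 2: go right to 39.
  Visit 39.
  At 39: go left to 13.
    Visit 13.
    At 13: go left to 1.
      1 is a leaf — visit 1.
    At 13: no right child.
  At 39: go right to 35.
    Visit 35.
    At 35: go left to 3.
      Visit 3.
      At 3: no left child.
      At 3: go right to 28.
        Visit 28.
        At 28: no left child.
        At 28: go right to 16.
          16 is a leaf — visit 16.
    At 35: no right child.
Full pre-order sequence: 2, 9, 10, 11, 8, 23, 5, 39, 13, 1, 35, 3, 28, 16.

9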